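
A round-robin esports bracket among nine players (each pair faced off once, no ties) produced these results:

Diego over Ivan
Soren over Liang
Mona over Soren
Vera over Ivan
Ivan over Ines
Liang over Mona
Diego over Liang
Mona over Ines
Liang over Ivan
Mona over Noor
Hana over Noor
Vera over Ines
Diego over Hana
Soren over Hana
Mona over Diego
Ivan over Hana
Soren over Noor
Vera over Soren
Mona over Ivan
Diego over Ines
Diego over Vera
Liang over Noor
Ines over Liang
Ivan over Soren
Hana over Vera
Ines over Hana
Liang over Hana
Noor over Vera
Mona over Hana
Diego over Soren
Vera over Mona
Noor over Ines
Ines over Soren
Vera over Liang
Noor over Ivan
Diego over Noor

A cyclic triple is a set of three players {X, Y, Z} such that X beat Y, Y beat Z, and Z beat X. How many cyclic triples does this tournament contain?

Win totals: Soren 3, Noor 3, Ivan 3, Vera 5, Ines 3, Hana 2, Liang 4, Mona 6, Diego 7.
A player with w wins dominates both others in C(w,2) triples; summing gives 3 + 3 + 3 + 10 + 3 + 1 + 6 + 15 + 21 = 65 transitive triples.
Total triples C(9,3) = 84, so cyclic triples = 84 − 65 = 19.

19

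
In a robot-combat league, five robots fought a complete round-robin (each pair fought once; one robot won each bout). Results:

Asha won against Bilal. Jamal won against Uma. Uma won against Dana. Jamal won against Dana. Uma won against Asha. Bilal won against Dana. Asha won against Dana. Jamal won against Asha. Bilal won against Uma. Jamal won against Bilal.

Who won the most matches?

Jamal

Win totals: Dana 0, Jamal 4, Uma 2, Bilal 2, Asha 2.
Jamal leads with 4 wins (next highest: 2).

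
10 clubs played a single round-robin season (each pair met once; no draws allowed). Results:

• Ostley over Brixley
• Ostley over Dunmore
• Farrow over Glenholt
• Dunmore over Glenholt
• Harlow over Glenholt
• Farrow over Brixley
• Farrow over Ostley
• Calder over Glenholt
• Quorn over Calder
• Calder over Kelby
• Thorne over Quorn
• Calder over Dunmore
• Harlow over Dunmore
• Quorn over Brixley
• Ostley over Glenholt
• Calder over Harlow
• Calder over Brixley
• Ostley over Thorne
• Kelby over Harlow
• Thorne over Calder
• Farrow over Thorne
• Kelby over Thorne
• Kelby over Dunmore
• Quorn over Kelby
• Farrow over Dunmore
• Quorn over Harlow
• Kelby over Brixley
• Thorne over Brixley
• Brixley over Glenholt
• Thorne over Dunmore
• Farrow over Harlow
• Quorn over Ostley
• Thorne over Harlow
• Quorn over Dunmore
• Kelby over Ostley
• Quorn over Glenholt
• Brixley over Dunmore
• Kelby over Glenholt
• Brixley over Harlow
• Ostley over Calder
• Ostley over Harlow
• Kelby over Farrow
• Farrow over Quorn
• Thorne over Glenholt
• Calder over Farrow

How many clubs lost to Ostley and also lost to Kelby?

Ostley beat: Calder, Harlow, Glenholt, Brixley, Thorne, Dunmore.
Kelby beat: Farrow, Harlow, Glenholt, Brixley, Thorne, Dunmore, Ostley.
Both beat: Harlow, Glenholt, Brixley, Thorne, Dunmore — 5.

5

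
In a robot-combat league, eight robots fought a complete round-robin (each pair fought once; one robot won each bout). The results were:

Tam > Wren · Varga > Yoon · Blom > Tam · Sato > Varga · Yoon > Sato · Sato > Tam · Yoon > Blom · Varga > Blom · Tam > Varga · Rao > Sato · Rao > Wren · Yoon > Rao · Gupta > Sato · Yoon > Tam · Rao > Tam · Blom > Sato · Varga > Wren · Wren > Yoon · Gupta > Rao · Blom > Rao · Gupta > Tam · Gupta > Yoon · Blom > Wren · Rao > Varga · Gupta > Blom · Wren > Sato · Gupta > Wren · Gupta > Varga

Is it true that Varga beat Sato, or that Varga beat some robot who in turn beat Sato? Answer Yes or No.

Varga did not beat Sato directly.
Varga beat Yoon, Wren, Blom. Of those, Yoon beat Sato.

Yes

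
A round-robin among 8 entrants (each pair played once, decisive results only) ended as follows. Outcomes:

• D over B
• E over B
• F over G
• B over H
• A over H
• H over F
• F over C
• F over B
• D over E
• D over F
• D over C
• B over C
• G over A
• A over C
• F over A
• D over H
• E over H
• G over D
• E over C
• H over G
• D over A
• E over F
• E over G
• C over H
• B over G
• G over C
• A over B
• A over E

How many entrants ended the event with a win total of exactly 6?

Win totals: A 4, B 3, C 1, D 6, E 5, F 4, G 3, H 2.
Exactly 6: D — 1 entrant.

1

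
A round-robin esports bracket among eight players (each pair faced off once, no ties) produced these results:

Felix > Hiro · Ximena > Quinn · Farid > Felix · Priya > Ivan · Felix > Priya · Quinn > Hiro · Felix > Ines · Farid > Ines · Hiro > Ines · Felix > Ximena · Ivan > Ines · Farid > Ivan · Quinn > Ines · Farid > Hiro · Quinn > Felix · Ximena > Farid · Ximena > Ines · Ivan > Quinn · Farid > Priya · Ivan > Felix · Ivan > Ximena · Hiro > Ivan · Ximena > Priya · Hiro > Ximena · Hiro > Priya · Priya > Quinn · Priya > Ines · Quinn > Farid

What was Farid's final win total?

5

Farid's results: beat Felix, Ivan, Priya, Ines, Hiro; lost to Quinn, Ximena.
That is 5 wins.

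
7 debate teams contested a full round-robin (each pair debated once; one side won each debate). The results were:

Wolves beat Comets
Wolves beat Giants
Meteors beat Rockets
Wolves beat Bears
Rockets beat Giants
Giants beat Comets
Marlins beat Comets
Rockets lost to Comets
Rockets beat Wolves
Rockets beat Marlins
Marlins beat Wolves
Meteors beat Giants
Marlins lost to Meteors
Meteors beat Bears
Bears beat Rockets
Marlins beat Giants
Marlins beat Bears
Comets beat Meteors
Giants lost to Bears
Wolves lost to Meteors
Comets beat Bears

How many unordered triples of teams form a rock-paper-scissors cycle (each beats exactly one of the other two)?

9

Win totals: Rockets 3, Bears 2, Comets 3, Marlins 4, Giants 1, Meteors 5, Wolves 3.
A team with w wins dominates both others in C(w,2) triples; summing gives 3 + 1 + 3 + 6 + 0 + 10 + 3 = 26 transitive triples.
Total triples C(7,3) = 35, so cyclic triples = 35 − 26 = 9.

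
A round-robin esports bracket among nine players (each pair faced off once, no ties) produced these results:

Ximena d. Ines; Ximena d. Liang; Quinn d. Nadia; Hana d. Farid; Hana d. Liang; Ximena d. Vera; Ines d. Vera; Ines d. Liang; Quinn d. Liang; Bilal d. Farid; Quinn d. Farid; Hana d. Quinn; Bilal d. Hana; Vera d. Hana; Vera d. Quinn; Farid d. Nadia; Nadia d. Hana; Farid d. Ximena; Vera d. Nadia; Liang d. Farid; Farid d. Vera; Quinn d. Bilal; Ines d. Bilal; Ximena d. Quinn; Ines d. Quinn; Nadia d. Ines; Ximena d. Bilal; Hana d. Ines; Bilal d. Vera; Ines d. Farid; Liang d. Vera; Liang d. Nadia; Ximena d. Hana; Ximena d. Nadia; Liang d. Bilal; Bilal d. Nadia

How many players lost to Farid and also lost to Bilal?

2

Farid beat: Nadia, Vera, Ximena.
Bilal beat: Nadia, Vera, Farid, Hana.
Both beat: Nadia, Vera — 2.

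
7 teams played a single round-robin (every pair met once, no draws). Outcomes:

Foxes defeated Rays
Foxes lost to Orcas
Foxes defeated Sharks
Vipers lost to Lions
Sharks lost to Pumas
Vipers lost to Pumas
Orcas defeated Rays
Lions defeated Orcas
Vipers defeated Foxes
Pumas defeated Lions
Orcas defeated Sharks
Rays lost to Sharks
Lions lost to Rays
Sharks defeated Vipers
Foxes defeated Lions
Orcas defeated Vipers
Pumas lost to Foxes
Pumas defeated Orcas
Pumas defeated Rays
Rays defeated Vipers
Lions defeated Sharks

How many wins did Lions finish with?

3

Lions' results: beat Orcas, Sharks, Vipers; lost to Pumas, Rays, Foxes.
That is 3 wins.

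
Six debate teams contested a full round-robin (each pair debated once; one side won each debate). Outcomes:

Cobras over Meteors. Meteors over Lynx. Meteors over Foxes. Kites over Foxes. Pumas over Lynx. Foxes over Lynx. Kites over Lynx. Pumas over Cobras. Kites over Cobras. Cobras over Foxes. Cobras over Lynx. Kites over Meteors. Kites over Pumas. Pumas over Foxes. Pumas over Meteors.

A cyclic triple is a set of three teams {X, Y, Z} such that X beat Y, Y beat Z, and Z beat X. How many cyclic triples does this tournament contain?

0

Of the C(6,3) = 20 triples, the cyclic ones are: none.
That is 0.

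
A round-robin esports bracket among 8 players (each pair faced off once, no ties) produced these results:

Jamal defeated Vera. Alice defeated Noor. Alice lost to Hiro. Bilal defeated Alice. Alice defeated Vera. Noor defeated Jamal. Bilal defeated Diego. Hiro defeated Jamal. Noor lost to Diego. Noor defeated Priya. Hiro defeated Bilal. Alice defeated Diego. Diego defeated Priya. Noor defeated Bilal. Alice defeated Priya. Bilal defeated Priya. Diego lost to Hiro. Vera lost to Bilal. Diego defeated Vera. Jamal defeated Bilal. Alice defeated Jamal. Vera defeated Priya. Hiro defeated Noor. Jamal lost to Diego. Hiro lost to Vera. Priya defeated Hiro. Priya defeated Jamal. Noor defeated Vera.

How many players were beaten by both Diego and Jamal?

Diego beat: Jamal, Noor, Priya, Vera.
Jamal beat: Bilal, Vera.
Both beat: Vera — 1.

1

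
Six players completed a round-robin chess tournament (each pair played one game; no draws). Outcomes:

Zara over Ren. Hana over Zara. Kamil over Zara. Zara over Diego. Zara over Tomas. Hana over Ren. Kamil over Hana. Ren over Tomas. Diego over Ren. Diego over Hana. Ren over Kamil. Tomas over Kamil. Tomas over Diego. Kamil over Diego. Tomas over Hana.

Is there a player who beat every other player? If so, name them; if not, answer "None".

Highest win total is Zara with 3 (out of 5 possible).
Zara lost to Kamil, Hana, so no player went undefeated.

None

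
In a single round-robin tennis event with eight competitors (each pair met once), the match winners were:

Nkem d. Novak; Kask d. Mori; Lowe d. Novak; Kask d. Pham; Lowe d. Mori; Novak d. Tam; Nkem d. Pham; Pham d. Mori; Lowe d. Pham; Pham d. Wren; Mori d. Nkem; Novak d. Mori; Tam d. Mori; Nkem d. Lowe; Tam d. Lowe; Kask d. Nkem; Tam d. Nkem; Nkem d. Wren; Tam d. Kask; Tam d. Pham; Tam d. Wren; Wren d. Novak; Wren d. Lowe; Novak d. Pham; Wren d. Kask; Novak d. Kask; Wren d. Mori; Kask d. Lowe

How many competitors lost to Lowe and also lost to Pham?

1

Lowe beat: Novak, Pham, Mori.
Pham beat: Wren, Mori.
Both beat: Mori — 1.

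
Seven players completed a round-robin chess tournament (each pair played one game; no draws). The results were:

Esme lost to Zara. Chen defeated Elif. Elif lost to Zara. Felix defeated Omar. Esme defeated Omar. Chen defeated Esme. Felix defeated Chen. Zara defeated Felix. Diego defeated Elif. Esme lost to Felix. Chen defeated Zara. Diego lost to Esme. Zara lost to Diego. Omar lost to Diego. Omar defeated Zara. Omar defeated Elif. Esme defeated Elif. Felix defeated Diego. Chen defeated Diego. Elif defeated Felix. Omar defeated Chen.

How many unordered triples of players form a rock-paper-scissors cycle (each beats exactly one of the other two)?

11

Win totals: Elif 1, Diego 3, Omar 3, Felix 4, Esme 3, Chen 4, Zara 3.
A player with w wins dominates both others in C(w,2) triples; summing gives 0 + 3 + 3 + 6 + 3 + 6 + 3 = 24 transitive triples.
Total triples C(7,3) = 35, so cyclic triples = 35 − 24 = 11.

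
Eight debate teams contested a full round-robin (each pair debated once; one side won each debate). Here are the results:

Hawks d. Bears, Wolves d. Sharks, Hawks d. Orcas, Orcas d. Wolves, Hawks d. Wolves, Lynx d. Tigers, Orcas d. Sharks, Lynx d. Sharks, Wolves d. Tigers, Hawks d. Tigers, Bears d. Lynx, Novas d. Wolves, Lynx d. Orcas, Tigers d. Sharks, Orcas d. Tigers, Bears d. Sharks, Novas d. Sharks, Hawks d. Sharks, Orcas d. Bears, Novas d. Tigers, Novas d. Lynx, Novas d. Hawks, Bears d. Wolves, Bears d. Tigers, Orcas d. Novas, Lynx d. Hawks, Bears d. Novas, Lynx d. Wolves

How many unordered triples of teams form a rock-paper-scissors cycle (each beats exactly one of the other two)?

Win totals: Tigers 1, Orcas 5, Bears 5, Sharks 0, Wolves 2, Hawks 5, Novas 5, Lynx 5.
A team with w wins dominates both others in C(w,2) triples; summing gives 0 + 10 + 10 + 0 + 1 + 10 + 10 + 10 = 51 transitive triples.
Total triples C(8,3) = 56, so cyclic triples = 56 − 51 = 5.

5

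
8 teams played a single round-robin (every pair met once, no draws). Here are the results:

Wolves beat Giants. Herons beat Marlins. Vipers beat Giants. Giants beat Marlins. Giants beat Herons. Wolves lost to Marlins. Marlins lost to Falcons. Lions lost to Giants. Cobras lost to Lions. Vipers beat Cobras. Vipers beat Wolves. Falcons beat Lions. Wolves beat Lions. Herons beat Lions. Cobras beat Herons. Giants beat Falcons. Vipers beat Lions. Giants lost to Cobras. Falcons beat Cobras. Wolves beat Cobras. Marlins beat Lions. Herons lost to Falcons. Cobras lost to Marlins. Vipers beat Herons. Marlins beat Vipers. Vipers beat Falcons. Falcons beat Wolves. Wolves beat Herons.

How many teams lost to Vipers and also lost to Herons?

1

Vipers beat: Giants, Cobras, Wolves, Lions, Falcons, Herons.
Herons beat: Marlins, Lions.
Both beat: Lions — 1.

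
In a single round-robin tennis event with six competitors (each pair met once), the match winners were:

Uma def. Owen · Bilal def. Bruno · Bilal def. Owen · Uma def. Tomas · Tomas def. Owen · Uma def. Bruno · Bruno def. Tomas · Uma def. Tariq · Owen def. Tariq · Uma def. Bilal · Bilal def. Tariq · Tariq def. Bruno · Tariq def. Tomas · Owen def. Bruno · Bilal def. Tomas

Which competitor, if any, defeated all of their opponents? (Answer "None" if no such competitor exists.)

Uma has 5 wins out of 5 opponents — a perfect record.

Uma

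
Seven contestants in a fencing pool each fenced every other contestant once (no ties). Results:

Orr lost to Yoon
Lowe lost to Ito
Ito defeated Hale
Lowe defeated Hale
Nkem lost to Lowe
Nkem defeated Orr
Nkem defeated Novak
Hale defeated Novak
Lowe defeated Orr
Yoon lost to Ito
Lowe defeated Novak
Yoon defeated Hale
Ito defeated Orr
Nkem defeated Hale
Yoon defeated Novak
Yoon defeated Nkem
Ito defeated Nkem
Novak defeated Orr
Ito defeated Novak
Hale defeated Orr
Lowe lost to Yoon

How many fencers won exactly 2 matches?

Win totals: Ito 6, Novak 1, Lowe 4, Nkem 3, Orr 0, Hale 2, Yoon 5.
Exactly 2: Hale — 1 fencer.

1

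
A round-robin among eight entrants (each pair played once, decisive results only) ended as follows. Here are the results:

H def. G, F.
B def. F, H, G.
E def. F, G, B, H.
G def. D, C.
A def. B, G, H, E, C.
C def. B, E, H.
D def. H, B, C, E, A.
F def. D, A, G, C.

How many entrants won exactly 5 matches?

Win totals: A 5, B 3, C 3, D 5, E 4, F 4, G 2, H 2.
Exactly 5: A, D — 2 entrants.

2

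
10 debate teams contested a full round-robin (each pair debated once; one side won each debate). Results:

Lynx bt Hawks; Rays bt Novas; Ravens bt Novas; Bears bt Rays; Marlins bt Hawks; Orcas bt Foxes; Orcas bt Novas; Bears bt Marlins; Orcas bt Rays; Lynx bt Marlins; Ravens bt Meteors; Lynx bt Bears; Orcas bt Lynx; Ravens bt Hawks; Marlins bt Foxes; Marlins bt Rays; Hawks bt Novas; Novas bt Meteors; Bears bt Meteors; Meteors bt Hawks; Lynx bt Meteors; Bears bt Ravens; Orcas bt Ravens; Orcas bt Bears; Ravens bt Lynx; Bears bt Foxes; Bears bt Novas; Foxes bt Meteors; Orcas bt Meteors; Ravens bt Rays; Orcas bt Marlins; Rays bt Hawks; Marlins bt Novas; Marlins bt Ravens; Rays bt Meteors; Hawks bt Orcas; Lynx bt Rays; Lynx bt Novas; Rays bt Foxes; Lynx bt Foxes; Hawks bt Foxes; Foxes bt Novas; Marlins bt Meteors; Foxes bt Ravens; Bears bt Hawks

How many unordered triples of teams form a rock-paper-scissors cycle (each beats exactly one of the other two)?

Win totals: Bears 7, Orcas 8, Hawks 3, Lynx 7, Meteors 1, Marlins 6, Foxes 3, Ravens 5, Novas 1, Rays 4.
A team with w wins dominates both others in C(w,2) triples; summing gives 21 + 28 + 3 + 21 + 0 + 15 + 3 + 10 + 0 + 6 = 107 transitive triples.
Total triples C(10,3) = 120, so cyclic triples = 120 − 107 = 13.

13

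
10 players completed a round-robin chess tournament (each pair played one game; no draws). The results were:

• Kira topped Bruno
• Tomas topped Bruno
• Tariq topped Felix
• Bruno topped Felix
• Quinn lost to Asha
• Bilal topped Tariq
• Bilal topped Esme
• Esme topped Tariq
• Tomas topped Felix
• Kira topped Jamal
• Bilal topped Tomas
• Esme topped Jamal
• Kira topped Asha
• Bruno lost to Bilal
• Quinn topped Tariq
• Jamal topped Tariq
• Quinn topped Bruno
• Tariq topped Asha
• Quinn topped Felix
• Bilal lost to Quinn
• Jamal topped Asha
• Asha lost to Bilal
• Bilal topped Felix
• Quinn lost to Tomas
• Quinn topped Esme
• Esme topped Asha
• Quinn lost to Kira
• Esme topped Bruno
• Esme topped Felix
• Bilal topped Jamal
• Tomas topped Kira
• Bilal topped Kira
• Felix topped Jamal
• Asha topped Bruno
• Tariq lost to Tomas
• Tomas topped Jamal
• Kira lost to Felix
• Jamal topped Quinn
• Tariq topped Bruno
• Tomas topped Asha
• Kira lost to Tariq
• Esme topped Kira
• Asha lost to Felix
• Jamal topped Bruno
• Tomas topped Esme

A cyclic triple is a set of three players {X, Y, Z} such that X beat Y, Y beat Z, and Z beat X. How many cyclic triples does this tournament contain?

Win totals: Asha 2, Esme 6, Bilal 8, Bruno 1, Jamal 4, Tariq 4, Felix 3, Kira 4, Tomas 8, Quinn 5.
A player with w wins dominates both others in C(w,2) triples; summing gives 1 + 15 + 28 + 0 + 6 + 6 + 3 + 6 + 28 + 10 = 103 transitive triples.
Total triples C(10,3) = 120, so cyclic triples = 120 − 103 = 17.

17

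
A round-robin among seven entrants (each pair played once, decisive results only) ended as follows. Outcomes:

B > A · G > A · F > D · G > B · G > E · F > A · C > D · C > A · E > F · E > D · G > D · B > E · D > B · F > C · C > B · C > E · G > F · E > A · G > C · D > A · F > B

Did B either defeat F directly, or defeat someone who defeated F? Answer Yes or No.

B did not beat F directly.
B beat A, E. Of those, E beat F.

Yes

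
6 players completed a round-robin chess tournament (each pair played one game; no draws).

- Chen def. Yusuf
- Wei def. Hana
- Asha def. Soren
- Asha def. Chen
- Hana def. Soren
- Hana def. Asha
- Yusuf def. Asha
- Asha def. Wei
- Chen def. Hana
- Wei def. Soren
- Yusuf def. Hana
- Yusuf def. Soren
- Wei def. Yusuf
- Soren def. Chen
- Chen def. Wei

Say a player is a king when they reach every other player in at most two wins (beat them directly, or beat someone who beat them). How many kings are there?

Soren cannot reach Asha in two steps.
Hana cannot reach Yusuf in two steps.
Wei reaches everyone (king).
Yusuf reaches everyone (king).
Chen reaches everyone (king).
Asha reaches everyone (king).
Kings: Wei, Yusuf, Chen, Asha — 4.

4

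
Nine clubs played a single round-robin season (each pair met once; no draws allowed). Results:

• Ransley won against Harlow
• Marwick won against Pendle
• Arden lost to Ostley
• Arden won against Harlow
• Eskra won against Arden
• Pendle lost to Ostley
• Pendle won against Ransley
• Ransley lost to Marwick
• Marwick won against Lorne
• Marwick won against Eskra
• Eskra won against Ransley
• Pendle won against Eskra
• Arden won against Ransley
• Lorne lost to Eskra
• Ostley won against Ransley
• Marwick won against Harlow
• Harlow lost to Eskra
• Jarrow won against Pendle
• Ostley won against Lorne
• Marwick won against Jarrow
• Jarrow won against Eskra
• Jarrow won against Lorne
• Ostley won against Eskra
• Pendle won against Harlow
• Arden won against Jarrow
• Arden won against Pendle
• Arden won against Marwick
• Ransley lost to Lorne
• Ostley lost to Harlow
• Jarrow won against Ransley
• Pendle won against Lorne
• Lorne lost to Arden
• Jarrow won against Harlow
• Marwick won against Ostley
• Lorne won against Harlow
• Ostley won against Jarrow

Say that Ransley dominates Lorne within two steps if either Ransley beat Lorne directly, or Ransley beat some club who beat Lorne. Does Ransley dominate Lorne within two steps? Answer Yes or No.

No

Ransley did not beat Lorne directly.
Ransley beat Harlow, but each of them lost to Lorne. No two-step path.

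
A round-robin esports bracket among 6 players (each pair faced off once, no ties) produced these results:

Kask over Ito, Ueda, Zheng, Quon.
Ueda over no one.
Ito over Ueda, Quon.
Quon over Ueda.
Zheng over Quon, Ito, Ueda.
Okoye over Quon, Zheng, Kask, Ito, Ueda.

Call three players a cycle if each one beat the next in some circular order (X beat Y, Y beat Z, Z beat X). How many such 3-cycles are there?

0

Of the C(6,3) = 20 triples, the cyclic ones are: none.
That is 0.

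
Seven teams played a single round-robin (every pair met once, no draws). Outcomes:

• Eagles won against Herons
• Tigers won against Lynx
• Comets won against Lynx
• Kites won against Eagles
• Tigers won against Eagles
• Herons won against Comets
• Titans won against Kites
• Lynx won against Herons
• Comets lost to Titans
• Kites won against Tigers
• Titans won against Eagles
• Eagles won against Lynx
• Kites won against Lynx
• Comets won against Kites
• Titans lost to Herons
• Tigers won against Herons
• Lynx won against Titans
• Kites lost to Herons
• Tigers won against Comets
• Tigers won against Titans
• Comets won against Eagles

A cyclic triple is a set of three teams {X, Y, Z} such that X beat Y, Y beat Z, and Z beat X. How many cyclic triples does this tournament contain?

11

Win totals: Titans 3, Eagles 2, Kites 3, Comets 3, Herons 3, Lynx 2, Tigers 5.
A team with w wins dominates both others in C(w,2) triples; summing gives 3 + 1 + 3 + 3 + 3 + 1 + 10 = 24 transitive triples.
Total triples C(7,3) = 35, so cyclic triples = 35 − 24 = 11.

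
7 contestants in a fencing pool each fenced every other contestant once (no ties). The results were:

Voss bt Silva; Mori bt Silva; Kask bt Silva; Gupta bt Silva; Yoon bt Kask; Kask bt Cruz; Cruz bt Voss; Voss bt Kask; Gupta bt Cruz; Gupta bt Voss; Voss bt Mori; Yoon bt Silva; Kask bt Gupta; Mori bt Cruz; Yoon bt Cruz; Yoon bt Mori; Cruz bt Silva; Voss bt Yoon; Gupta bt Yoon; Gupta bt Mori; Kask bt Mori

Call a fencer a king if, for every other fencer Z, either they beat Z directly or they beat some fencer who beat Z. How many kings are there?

Voss reaches everyone (king).
Mori cannot reach Gupta, Yoon, Kask in two steps.
Gupta reaches everyone (king).
Silva cannot reach Voss, Mori, Gupta, Yoon, Kask, Cruz in two steps.
Yoon reaches everyone (king).
Kask reaches everyone (king).
Cruz cannot reach Gupta in two steps.
Kings: Voss, Gupta, Yoon, Kask — 4.

4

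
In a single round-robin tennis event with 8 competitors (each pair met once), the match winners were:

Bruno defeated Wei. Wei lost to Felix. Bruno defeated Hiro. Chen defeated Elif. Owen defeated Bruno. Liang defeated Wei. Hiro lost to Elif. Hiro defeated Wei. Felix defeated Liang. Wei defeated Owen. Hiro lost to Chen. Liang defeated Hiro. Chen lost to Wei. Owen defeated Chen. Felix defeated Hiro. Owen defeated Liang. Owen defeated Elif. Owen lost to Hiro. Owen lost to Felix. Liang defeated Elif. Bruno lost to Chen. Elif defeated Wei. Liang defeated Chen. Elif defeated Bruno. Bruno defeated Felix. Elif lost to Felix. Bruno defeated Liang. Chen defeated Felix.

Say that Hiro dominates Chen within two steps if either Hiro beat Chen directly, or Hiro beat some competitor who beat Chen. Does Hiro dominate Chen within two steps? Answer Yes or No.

Hiro did not beat Chen directly.
Hiro beat Owen, Wei. Of those, Owen beat Chen.

Yes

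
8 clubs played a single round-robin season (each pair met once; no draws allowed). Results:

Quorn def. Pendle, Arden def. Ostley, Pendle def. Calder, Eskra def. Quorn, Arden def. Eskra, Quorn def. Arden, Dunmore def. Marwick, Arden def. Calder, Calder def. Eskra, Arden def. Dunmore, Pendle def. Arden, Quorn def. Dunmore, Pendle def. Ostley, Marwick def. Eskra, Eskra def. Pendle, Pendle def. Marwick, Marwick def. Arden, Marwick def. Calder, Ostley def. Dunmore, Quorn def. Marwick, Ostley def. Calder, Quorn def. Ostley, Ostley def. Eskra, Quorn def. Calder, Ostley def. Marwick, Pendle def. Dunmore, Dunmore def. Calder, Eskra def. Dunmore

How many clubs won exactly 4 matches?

2

Win totals: Ostley 4, Arden 4, Calder 1, Pendle 5, Eskra 3, Dunmore 2, Quorn 6, Marwick 3.
Exactly 4: Ostley, Arden — 2 clubs.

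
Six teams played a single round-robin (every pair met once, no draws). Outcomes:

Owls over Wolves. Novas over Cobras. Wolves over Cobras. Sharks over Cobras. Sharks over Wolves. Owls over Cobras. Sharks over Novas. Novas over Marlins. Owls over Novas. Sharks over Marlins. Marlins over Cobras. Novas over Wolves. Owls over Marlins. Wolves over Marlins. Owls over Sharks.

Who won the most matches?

Owls

Win totals: Marlins 1, Sharks 4, Cobras 0, Owls 5, Wolves 2, Novas 3.
Owls leads with 5 wins (next highest: 4).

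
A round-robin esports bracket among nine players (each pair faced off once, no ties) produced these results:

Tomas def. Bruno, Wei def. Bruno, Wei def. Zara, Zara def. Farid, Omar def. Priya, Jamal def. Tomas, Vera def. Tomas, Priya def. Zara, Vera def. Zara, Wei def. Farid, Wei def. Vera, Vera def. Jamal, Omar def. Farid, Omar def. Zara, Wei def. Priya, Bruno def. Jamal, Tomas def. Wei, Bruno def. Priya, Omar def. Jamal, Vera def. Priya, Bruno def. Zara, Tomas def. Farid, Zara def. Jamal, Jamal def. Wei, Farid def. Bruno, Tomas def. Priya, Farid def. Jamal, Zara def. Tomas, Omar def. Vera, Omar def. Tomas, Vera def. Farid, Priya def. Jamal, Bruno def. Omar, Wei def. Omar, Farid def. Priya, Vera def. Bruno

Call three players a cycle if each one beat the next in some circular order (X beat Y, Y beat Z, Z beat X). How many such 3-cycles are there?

Win totals: Tomas 4, Bruno 4, Vera 6, Priya 2, Wei 6, Jamal 2, Omar 6, Farid 3, Zara 3.
A player with w wins dominates both others in C(w,2) triples; summing gives 6 + 6 + 15 + 1 + 15 + 1 + 15 + 3 + 3 = 65 transitive triples.
Total triples C(9,3) = 84, so cyclic triples = 84 − 65 = 19.

19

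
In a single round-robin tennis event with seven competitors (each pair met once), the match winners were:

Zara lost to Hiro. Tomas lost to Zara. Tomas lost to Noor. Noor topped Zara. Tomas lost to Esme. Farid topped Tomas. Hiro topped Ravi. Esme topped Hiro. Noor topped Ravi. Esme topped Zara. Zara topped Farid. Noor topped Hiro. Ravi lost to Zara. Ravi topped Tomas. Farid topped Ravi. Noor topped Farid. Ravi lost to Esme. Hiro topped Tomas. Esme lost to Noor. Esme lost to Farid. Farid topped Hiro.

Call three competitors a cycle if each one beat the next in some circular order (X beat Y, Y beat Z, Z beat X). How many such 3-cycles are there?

2

Win totals: Ravi 1, Esme 4, Farid 4, Zara 3, Hiro 3, Tomas 0, Noor 6.
A competitor with w wins dominates both others in C(w,2) triples; summing gives 0 + 6 + 6 + 3 + 3 + 0 + 15 = 33 transitive triples.
Total triples C(7,3) = 35, so cyclic triples = 35 − 33 = 2.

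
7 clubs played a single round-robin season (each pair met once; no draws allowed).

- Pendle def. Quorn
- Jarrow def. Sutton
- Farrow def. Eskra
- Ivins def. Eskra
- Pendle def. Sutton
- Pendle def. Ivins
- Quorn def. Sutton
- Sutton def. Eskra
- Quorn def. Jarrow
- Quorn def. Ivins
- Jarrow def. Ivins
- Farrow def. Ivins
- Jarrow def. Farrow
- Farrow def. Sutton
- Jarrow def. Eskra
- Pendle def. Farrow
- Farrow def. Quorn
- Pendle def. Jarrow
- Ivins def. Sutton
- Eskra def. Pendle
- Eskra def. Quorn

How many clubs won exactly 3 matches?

1

Win totals: Jarrow 4, Sutton 1, Pendle 5, Farrow 4, Quorn 3, Ivins 2, Eskra 2.
Exactly 3: Quorn — 1 club.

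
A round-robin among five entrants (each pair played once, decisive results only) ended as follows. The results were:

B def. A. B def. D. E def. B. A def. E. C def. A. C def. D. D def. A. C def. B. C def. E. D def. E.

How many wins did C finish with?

4

C's results: beat A, B, D, E; lost to no one.
That is 4 wins.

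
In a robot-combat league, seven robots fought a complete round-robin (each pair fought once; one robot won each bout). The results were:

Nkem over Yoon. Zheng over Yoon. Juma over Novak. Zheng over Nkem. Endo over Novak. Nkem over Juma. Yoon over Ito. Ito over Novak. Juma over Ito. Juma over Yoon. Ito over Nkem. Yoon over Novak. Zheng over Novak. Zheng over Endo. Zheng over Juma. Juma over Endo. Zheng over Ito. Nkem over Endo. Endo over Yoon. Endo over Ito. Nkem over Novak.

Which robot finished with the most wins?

Win totals: Ito 2, Endo 3, Nkem 4, Yoon 2, Juma 4, Zheng 6, Novak 0.
Zheng leads with 6 wins (next highest: 4).

Zheng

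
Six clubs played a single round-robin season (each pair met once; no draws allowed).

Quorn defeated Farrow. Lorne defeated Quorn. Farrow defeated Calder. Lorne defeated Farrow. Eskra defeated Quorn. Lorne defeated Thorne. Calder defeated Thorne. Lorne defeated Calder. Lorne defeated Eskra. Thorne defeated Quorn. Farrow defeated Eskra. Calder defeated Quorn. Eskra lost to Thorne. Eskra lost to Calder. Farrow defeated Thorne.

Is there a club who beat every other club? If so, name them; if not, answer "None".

Lorne has 5 wins out of 5 opponents — a perfect record.

Lorne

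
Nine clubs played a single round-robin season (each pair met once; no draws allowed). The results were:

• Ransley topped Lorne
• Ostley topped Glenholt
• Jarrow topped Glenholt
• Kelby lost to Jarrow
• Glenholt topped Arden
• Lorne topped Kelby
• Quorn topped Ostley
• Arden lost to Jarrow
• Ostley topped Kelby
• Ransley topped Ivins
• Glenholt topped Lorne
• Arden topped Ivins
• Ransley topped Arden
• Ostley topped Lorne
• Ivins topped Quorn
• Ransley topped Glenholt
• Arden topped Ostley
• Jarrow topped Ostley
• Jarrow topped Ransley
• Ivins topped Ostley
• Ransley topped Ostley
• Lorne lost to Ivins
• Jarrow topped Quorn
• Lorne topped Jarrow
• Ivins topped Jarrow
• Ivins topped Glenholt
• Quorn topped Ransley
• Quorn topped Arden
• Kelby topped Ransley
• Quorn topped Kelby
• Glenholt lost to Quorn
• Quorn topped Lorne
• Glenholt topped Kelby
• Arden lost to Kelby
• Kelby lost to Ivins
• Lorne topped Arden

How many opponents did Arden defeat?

2

Arden's results: beat Ivins, Ostley; lost to Ransley, Lorne, Jarrow, Quorn, Glenholt, Kelby.
That is 2 wins.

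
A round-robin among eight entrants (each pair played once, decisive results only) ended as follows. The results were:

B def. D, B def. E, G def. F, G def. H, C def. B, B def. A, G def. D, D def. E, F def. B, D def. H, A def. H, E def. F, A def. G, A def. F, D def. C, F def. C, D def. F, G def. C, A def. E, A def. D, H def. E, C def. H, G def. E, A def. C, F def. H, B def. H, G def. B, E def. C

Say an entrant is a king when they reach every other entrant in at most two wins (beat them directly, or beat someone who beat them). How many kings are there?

3

A reaches everyone (king).
B reaches everyone (king).
C cannot reach F, G in two steps.
D cannot reach A, G in two steps.
E cannot reach A, D, G in two steps.
F cannot reach G in two steps.
G reaches everyone (king).
H cannot reach A, B, D, G in two steps.
Kings: A, B, G — 3.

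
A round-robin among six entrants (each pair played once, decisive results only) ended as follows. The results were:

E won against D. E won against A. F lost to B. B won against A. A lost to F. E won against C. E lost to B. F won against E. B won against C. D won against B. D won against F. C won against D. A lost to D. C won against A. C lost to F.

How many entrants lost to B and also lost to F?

B beat: A, C, E, F.
F beat: A, C, E.
Both beat: A, C, E — 3.

3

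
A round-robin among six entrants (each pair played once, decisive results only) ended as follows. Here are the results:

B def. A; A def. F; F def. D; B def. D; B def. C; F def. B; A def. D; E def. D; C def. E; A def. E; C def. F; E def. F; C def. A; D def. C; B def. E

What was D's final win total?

1

D's results: beat C; lost to A, B, E, F.
That is 1 win.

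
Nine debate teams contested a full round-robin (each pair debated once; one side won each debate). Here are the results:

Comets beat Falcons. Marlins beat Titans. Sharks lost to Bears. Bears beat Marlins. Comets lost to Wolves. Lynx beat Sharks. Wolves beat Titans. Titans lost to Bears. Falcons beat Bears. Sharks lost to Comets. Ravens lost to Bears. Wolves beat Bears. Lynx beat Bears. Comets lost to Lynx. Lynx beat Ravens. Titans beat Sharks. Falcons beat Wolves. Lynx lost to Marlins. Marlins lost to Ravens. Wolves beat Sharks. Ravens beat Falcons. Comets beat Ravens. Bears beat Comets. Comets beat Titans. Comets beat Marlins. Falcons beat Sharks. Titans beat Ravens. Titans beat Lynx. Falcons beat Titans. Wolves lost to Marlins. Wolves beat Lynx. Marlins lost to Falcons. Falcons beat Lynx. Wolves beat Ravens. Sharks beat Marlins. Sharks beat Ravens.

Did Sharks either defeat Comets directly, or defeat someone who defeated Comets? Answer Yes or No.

No

Sharks did not beat Comets directly.
Sharks beat Ravens, Marlins, but each of them lost to Comets. No two-step path.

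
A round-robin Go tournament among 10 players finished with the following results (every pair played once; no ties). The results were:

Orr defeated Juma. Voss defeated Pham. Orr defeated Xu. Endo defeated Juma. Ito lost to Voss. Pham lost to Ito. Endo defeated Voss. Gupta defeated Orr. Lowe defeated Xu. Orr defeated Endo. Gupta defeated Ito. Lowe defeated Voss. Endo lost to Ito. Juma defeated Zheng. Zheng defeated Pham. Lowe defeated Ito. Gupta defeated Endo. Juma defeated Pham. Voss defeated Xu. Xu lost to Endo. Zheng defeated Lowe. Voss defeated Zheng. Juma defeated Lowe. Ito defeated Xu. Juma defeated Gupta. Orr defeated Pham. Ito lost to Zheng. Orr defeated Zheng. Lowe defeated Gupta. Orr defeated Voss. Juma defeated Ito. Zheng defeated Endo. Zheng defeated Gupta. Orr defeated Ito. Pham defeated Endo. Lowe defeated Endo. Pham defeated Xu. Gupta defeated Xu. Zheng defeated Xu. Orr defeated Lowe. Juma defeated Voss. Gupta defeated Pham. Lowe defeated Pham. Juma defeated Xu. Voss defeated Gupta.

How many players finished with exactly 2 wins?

Win totals: Lowe 6, Orr 8, Endo 3, Pham 2, Ito 3, Juma 7, Xu 0, Gupta 5, Zheng 6, Voss 5.
Exactly 2: Pham — 1 player.

1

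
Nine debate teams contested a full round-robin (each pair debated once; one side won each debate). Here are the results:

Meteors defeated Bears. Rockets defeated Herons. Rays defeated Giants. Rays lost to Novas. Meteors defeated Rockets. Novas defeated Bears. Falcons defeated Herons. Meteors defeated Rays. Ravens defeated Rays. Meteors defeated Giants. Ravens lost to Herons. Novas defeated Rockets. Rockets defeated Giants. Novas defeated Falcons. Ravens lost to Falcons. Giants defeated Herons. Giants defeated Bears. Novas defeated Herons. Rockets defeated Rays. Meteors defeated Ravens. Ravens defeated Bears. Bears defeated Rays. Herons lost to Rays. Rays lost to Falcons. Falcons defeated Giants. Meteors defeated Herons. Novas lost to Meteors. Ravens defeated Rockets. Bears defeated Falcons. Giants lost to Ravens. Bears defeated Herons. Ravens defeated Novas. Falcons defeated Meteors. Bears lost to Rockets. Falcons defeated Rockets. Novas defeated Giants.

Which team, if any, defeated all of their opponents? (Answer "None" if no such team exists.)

None

Highest win total is Meteors with 7 (out of 8 possible).
Meteors lost to Falcons, so no team went undefeated.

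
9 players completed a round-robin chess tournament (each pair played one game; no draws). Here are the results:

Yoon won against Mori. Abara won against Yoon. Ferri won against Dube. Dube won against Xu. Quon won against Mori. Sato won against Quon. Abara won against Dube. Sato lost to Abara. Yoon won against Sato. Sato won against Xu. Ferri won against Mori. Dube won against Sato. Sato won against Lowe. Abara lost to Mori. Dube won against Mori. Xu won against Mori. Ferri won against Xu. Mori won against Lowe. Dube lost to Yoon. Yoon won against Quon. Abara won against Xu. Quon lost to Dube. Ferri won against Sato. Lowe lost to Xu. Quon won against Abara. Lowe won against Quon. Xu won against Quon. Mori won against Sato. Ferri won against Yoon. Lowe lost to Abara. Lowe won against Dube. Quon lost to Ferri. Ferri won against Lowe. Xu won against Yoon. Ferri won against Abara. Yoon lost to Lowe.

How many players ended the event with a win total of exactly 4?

Win totals: Dube 4, Xu 4, Yoon 4, Quon 2, Ferri 8, Lowe 3, Sato 3, Abara 5, Mori 3.
Exactly 4: Dube, Xu, Yoon — 3 players.

3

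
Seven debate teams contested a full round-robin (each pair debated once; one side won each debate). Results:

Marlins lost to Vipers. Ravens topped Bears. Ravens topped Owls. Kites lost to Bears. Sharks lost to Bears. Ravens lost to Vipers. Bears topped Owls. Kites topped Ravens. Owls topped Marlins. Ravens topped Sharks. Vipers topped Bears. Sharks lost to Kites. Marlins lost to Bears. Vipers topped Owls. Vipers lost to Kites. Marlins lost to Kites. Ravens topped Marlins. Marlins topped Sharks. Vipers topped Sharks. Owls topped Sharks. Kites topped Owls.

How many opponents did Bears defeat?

Bears' results: beat Sharks, Owls, Marlins, Kites; lost to Ravens, Vipers.
That is 4 wins.

4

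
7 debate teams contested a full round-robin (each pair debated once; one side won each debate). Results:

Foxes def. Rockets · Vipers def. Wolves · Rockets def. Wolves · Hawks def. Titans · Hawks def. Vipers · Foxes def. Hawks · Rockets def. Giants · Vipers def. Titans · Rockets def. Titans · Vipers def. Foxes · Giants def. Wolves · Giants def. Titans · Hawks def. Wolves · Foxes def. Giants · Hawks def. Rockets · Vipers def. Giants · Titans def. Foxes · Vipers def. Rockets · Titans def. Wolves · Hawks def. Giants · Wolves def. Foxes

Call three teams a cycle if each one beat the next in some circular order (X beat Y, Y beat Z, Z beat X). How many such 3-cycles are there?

7

Win totals: Giants 2, Vipers 5, Hawks 5, Wolves 1, Foxes 3, Rockets 3, Titans 2.
A team with w wins dominates both others in C(w,2) triples; summing gives 1 + 10 + 10 + 0 + 3 + 3 + 1 = 28 transitive triples.
Total triples C(7,3) = 35, so cyclic triples = 35 − 28 = 7.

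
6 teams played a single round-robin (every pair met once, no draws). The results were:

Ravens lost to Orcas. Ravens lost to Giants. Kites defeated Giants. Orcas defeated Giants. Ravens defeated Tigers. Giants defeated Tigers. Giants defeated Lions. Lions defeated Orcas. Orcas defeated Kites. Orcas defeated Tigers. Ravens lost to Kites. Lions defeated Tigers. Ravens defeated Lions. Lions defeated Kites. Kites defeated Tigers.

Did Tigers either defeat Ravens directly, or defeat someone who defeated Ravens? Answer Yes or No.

No

Tigers did not beat Ravens directly.
Tigers beat no one, so there is no intermediate team.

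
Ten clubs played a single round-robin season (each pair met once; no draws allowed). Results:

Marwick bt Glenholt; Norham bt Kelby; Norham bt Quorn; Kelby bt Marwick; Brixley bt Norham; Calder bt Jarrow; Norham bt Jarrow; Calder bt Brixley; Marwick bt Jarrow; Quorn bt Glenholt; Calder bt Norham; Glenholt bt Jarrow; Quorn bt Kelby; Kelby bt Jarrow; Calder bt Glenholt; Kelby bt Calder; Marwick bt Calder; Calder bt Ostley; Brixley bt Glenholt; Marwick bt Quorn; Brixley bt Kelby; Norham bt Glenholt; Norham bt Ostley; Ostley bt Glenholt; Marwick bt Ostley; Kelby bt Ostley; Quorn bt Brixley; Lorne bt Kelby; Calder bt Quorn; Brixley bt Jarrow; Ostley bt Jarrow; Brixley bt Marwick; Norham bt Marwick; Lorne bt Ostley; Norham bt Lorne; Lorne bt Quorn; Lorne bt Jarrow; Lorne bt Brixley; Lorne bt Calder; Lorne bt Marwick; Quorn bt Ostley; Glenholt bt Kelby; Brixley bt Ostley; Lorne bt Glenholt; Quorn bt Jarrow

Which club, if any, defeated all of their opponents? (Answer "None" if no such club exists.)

None

Highest win total is Lorne with 8 (out of 9 possible).
Lorne lost to Norham, so no club went undefeated.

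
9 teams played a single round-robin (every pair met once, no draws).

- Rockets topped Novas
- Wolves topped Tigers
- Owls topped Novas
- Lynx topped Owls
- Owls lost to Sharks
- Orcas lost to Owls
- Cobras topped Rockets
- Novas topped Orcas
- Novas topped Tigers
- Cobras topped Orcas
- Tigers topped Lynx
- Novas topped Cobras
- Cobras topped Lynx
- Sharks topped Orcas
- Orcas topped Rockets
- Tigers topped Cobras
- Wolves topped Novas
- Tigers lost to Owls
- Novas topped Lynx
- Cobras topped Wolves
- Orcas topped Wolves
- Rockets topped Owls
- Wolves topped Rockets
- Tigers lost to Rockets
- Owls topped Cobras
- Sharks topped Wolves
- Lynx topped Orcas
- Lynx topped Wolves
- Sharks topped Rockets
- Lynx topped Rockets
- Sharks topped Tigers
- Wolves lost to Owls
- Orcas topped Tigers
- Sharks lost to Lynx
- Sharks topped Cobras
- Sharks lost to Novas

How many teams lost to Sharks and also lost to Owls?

4

Sharks beat: Cobras, Tigers, Owls, Orcas, Rockets, Wolves.
Owls beat: Cobras, Tigers, Orcas, Wolves, Novas.
Both beat: Cobras, Tigers, Orcas, Wolves — 4.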